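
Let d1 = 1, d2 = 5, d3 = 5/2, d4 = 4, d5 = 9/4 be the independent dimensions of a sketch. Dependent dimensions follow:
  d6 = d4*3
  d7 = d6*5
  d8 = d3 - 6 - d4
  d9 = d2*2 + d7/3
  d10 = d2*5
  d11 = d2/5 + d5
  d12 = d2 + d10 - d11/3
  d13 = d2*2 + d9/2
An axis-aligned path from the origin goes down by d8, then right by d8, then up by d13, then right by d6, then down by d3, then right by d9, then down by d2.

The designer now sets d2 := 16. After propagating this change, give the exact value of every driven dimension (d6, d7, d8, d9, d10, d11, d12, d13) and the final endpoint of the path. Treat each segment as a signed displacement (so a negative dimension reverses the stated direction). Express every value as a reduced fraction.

d6 = 12
d7 = 60
d8 = -15/2
d9 = 52
d10 = 80
d11 = 109/20
d12 = 5651/60
d13 = 58
endpoint = (113/2, 47)

Apply edit: d2 := 16
  d6 = d4*3 = 12
  d7 = d6*5 = 60
  d8 = d3 - 6 - d4 = -15/2
  d9 = d2*2 + d7/3 = 52
  d10 = d2*5 = 80
  d11 = d2/5 + d5 = 109/20
  d12 = d2 + d10 - d11/3 = 5651/60
  d13 = d2*2 + d9/2 = 58
Walk from origin (0, 0):
  seg 1: down by d8 = -15/2 → (0, 15/2)
  seg 2: right by d8 = -15/2 → (-15/2, 15/2)
  seg 3: up by d13 = 58 → (-15/2, 131/2)
  seg 4: right by d6 = 12 → (9/2, 131/2)
  seg 5: down by d3 = 5/2 → (9/2, 63)
  seg 6: right by d9 = 52 → (113/2, 63)
  seg 7: down by d2 = 16 → (113/2, 47)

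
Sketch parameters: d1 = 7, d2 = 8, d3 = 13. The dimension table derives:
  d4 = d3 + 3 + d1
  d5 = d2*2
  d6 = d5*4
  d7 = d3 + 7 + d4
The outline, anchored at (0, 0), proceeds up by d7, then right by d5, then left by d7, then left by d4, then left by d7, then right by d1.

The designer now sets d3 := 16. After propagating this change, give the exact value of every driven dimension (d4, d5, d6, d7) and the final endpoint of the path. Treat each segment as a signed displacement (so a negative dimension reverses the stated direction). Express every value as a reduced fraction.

d4 = 26
d5 = 16
d6 = 64
d7 = 49
endpoint = (-101, 49)

Apply edit: d3 := 16
  d4 = d3 + 3 + d1 = 26
  d5 = d2*2 = 16
  d6 = d5*4 = 64
  d7 = d3 + 7 + d4 = 49
Walk from origin (0, 0):
  seg 1: up by d7 = 49 → (0, 49)
  seg 2: right by d5 = 16 → (16, 49)
  seg 3: left by d7 = 49 → (-33, 49)
  seg 4: left by d4 = 26 → (-59, 49)
  seg 5: left by d7 = 49 → (-108, 49)
  seg 6: right by d1 = 7 → (-101, 49)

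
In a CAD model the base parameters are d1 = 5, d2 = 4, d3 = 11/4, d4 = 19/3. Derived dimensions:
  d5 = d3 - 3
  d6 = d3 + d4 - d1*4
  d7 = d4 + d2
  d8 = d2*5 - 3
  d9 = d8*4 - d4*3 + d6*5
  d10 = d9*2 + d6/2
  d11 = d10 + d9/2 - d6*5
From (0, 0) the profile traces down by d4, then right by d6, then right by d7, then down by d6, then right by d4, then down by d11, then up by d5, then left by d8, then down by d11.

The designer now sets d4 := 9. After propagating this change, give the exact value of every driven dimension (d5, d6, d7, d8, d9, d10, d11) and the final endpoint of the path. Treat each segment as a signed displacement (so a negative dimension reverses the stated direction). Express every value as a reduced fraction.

Apply edit: d4 := 9
  d5 = d3 - 3 = -1/4
  d6 = d3 + d4 - d1*4 = -33/4
  d7 = d4 + d2 = 13
  d8 = d2*5 - 3 = 17
  d9 = d8*4 - d4*3 + d6*5 = -1/4
  d10 = d9*2 + d6/2 = -37/8
  d11 = d10 + d9/2 - d6*5 = 73/2
Walk from origin (0, 0):
  seg 1: down by d4 = 9 → (0, -9)
  seg 2: right by d6 = -33/4 → (-33/4, -9)
  seg 3: right by d7 = 13 → (19/4, -9)
  seg 4: down by d6 = -33/4 → (19/4, -3/4)
  seg 5: right by d4 = 9 → (55/4, -3/4)
  seg 6: down by d11 = 73/2 → (55/4, -149/4)
  seg 7: up by d5 = -1/4 → (55/4, -75/2)
  seg 8: left by d8 = 17 → (-13/4, -75/2)
  seg 9: down by d11 = 73/2 → (-13/4, -74)

d5 = -1/4
d6 = -33/4
d7 = 13
d8 = 17
d9 = -1/4
d10 = -37/8
d11 = 73/2
endpoint = (-13/4, -74)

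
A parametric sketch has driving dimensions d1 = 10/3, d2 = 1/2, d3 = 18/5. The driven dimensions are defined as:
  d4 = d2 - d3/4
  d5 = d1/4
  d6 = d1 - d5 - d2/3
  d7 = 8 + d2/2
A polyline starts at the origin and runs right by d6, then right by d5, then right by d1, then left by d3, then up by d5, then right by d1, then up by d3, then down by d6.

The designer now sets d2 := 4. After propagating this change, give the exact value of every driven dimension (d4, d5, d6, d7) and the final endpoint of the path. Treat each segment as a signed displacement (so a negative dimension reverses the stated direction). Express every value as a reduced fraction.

Apply edit: d2 := 4
  d4 = d2 - d3/4 = 31/10
  d5 = d1/4 = 5/6
  d6 = d1 - d5 - d2/3 = 7/6
  d7 = 8 + d2/2 = 10
Walk from origin (0, 0):
  seg 1: right by d6 = 7/6 → (7/6, 0)
  seg 2: right by d5 = 5/6 → (2, 0)
  seg 3: right by d1 = 10/3 → (16/3, 0)
  seg 4: left by d3 = 18/5 → (26/15, 0)
  seg 5: up by d5 = 5/6 → (26/15, 5/6)
  seg 6: right by d1 = 10/3 → (76/15, 5/6)
  seg 7: up by d3 = 18/5 → (76/15, 133/30)
  seg 8: down by d6 = 7/6 → (76/15, 49/15)

d4 = 31/10
d5 = 5/6
d6 = 7/6
d7 = 10
endpoint = (76/15, 49/15)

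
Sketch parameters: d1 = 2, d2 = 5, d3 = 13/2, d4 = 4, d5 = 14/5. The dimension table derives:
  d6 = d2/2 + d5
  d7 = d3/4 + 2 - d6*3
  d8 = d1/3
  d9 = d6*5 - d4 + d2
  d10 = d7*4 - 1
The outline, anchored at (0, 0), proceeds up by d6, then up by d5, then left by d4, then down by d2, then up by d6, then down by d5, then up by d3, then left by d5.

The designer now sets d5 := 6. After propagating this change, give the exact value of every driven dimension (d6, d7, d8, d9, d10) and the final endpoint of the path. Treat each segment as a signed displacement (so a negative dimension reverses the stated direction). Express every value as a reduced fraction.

d6 = 17/2
d7 = -175/8
d8 = 2/3
d9 = 87/2
d10 = -177/2
endpoint = (-10, 37/2)

Apply edit: d5 := 6
  d6 = d2/2 + d5 = 17/2
  d7 = d3/4 + 2 - d6*3 = -175/8
  d8 = d1/3 = 2/3
  d9 = d6*5 - d4 + d2 = 87/2
  d10 = d7*4 - 1 = -177/2
Walk from origin (0, 0):
  seg 1: up by d6 = 17/2 → (0, 17/2)
  seg 2: up by d5 = 6 → (0, 29/2)
  seg 3: left by d4 = 4 → (-4, 29/2)
  seg 4: down by d2 = 5 → (-4, 19/2)
  seg 5: up by d6 = 17/2 → (-4, 18)
  seg 6: down by d5 = 6 → (-4, 12)
  seg 7: up by d3 = 13/2 → (-4, 37/2)
  seg 8: left by d5 = 6 → (-10, 37/2)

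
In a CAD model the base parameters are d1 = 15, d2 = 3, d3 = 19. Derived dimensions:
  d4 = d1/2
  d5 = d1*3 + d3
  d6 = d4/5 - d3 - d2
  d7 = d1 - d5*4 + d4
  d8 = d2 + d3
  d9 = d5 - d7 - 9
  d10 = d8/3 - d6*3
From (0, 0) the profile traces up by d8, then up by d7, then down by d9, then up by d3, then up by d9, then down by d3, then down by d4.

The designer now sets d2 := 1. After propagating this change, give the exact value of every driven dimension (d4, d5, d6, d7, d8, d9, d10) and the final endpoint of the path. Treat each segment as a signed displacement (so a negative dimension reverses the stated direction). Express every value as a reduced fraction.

Apply edit: d2 := 1
  d4 = d1/2 = 15/2
  d5 = d1*3 + d3 = 64
  d6 = d4/5 - d3 - d2 = -37/2
  d7 = d1 - d5*4 + d4 = -467/2
  d8 = d2 + d3 = 20
  d9 = d5 - d7 - 9 = 577/2
  d10 = d8/3 - d6*3 = 373/6
Walk from origin (0, 0):
  seg 1: up by d8 = 20 → (0, 20)
  seg 2: up by d7 = -467/2 → (0, -427/2)
  seg 3: down by d9 = 577/2 → (0, -502)
  seg 4: up by d3 = 19 → (0, -483)
  seg 5: up by d9 = 577/2 → (0, -389/2)
  seg 6: down by d3 = 19 → (0, -427/2)
  seg 7: down by d4 = 15/2 → (0, -221)

d4 = 15/2
d5 = 64
d6 = -37/2
d7 = -467/2
d8 = 20
d9 = 577/2
d10 = 373/6
endpoint = (0, -221)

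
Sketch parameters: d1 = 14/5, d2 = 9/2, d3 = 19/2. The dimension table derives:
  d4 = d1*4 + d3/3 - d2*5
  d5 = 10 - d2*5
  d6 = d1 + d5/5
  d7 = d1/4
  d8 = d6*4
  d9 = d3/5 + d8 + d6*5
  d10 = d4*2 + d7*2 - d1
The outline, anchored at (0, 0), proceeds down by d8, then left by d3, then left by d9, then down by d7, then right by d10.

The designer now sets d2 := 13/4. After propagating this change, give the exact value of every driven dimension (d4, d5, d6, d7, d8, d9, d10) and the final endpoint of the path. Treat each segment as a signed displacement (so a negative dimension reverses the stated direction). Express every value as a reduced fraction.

d4 = -113/60
d5 = -25/4
d6 = 31/20
d7 = 7/10
d8 = 31/5
d9 = 317/20
d10 = -31/6
endpoint = (-1831/60, -69/10)

Apply edit: d2 := 13/4
  d4 = d1*4 + d3/3 - d2*5 = -113/60
  d5 = 10 - d2*5 = -25/4
  d6 = d1 + d5/5 = 31/20
  d7 = d1/4 = 7/10
  d8 = d6*4 = 31/5
  d9 = d3/5 + d8 + d6*5 = 317/20
  d10 = d4*2 + d7*2 - d1 = -31/6
Walk from origin (0, 0):
  seg 1: down by d8 = 31/5 → (0, -31/5)
  seg 2: left by d3 = 19/2 → (-19/2, -31/5)
  seg 3: left by d9 = 317/20 → (-507/20, -31/5)
  seg 4: down by d7 = 7/10 → (-507/20, -69/10)
  seg 5: right by d10 = -31/6 → (-1831/60, -69/10)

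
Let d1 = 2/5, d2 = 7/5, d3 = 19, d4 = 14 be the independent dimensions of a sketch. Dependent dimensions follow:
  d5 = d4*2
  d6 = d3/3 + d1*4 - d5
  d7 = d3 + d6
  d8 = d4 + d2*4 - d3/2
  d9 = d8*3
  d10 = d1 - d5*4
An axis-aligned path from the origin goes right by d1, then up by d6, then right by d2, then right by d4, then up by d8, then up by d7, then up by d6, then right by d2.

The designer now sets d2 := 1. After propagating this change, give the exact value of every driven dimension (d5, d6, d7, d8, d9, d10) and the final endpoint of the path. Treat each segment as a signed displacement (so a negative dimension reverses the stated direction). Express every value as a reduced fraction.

d5 = 28
d6 = -301/15
d7 = -16/15
d8 = 17/2
d9 = 51/2
d10 = -558/5
endpoint = (82/5, -327/10)

Apply edit: d2 := 1
  d5 = d4*2 = 28
  d6 = d3/3 + d1*4 - d5 = -301/15
  d7 = d3 + d6 = -16/15
  d8 = d4 + d2*4 - d3/2 = 17/2
  d9 = d8*3 = 51/2
  d10 = d1 - d5*4 = -558/5
Walk from origin (0, 0):
  seg 1: right by d1 = 2/5 → (2/5, 0)
  seg 2: up by d6 = -301/15 → (2/5, -301/15)
  seg 3: right by d2 = 1 → (7/5, -301/15)
  seg 4: right by d4 = 14 → (77/5, -301/15)
  seg 5: up by d8 = 17/2 → (77/5, -347/30)
  seg 6: up by d7 = -16/15 → (77/5, -379/30)
  seg 7: up by d6 = -301/15 → (77/5, -327/10)
  seg 8: right by d2 = 1 → (82/5, -327/10)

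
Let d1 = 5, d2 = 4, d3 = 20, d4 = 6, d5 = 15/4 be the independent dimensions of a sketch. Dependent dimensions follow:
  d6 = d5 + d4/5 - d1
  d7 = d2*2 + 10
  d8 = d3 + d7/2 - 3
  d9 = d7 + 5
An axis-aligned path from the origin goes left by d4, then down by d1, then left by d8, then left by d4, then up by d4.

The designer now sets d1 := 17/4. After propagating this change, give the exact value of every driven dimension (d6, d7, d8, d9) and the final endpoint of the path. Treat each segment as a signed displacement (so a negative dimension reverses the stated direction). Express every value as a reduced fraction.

d6 = 7/10
d7 = 18
d8 = 26
d9 = 23
endpoint = (-38, 7/4)

Apply edit: d1 := 17/4
  d6 = d5 + d4/5 - d1 = 7/10
  d7 = d2*2 + 10 = 18
  d8 = d3 + d7/2 - 3 = 26
  d9 = d7 + 5 = 23
Walk from origin (0, 0):
  seg 1: left by d4 = 6 → (-6, 0)
  seg 2: down by d1 = 17/4 → (-6, -17/4)
  seg 3: left by d8 = 26 → (-32, -17/4)
  seg 4: left by d4 = 6 → (-38, -17/4)
  seg 5: up by d4 = 6 → (-38, 7/4)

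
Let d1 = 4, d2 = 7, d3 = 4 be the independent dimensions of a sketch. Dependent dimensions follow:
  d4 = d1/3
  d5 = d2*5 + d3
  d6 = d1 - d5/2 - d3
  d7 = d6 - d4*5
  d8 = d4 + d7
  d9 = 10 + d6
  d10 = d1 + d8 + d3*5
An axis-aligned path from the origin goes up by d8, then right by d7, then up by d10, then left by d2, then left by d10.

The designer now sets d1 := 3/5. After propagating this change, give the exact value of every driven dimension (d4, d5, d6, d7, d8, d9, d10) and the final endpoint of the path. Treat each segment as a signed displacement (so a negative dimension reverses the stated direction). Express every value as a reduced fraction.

d4 = 1/5
d5 = 39
d6 = -229/10
d7 = -239/10
d8 = -237/10
d9 = -129/10
d10 = -31/10
endpoint = (-139/5, -134/5)

Apply edit: d1 := 3/5
  d4 = d1/3 = 1/5
  d5 = d2*5 + d3 = 39
  d6 = d1 - d5/2 - d3 = -229/10
  d7 = d6 - d4*5 = -239/10
  d8 = d4 + d7 = -237/10
  d9 = 10 + d6 = -129/10
  d10 = d1 + d8 + d3*5 = -31/10
Walk from origin (0, 0):
  seg 1: up by d8 = -237/10 → (0, -237/10)
  seg 2: right by d7 = -239/10 → (-239/10, -237/10)
  seg 3: up by d10 = -31/10 → (-239/10, -134/5)
  seg 4: left by d2 = 7 → (-309/10, -134/5)
  seg 5: left by d10 = -31/10 → (-139/5, -134/5)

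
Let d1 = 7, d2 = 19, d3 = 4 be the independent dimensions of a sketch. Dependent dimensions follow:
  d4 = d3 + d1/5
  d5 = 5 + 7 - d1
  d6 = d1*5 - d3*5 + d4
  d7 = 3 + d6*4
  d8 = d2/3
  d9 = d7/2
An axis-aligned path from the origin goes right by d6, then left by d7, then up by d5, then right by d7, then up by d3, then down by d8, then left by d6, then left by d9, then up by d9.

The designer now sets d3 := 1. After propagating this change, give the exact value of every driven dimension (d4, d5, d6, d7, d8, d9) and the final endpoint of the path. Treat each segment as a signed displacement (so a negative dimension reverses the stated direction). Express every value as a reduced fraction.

Apply edit: d3 := 1
  d4 = d3 + d1/5 = 12/5
  d5 = 5 + 7 - d1 = 5
  d6 = d1*5 - d3*5 + d4 = 162/5
  d7 = 3 + d6*4 = 663/5
  d8 = d2/3 = 19/3
  d9 = d7/2 = 663/10
Walk from origin (0, 0):
  seg 1: right by d6 = 162/5 → (162/5, 0)
  seg 2: left by d7 = 663/5 → (-501/5, 0)
  seg 3: up by d5 = 5 → (-501/5, 5)
  seg 4: right by d7 = 663/5 → (162/5, 5)
  seg 5: up by d3 = 1 → (162/5, 6)
  seg 6: down by d8 = 19/3 → (162/5, -1/3)
  seg 7: left by d6 = 162/5 → (0, -1/3)
  seg 8: left by d9 = 663/10 → (-663/10, -1/3)
  seg 9: up by d9 = 663/10 → (-663/10, 1979/30)

d4 = 12/5
d5 = 5
d6 = 162/5
d7 = 663/5
d8 = 19/3
d9 = 663/10
endpoint = (-663/10, 1979/30)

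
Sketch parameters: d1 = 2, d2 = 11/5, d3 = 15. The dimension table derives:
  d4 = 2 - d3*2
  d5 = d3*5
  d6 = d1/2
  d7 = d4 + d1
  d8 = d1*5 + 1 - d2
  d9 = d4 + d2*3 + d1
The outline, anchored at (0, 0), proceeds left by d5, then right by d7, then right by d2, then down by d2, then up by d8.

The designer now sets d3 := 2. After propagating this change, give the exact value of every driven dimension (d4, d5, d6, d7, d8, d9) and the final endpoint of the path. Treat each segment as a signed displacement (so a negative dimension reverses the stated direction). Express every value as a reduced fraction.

d4 = -2
d5 = 10
d6 = 1
d7 = 0
d8 = 44/5
d9 = 33/5
endpoint = (-39/5, 33/5)

Apply edit: d3 := 2
  d4 = 2 - d3*2 = -2
  d5 = d3*5 = 10
  d6 = d1/2 = 1
  d7 = d4 + d1 = 0
  d8 = d1*5 + 1 - d2 = 44/5
  d9 = d4 + d2*3 + d1 = 33/5
Walk from origin (0, 0):
  seg 1: left by d5 = 10 → (-10, 0)
  seg 2: right by d7 = 0 → (-10, 0)
  seg 3: right by d2 = 11/5 → (-39/5, 0)
  seg 4: down by d2 = 11/5 → (-39/5, -11/5)
  seg 5: up by d8 = 44/5 → (-39/5, 33/5)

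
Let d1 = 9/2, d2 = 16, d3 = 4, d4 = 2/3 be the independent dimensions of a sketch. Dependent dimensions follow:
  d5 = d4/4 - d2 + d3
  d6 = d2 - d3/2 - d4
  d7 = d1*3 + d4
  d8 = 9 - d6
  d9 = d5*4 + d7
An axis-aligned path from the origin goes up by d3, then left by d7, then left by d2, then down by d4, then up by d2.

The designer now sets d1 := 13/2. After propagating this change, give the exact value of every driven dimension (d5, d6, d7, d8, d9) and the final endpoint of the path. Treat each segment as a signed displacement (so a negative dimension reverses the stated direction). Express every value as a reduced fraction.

d5 = -71/6
d6 = 40/3
d7 = 121/6
d8 = -13/3
d9 = -163/6
endpoint = (-217/6, 58/3)

Apply edit: d1 := 13/2
  d5 = d4/4 - d2 + d3 = -71/6
  d6 = d2 - d3/2 - d4 = 40/3
  d7 = d1*3 + d4 = 121/6
  d8 = 9 - d6 = -13/3
  d9 = d5*4 + d7 = -163/6
Walk from origin (0, 0):
  seg 1: up by d3 = 4 → (0, 4)
  seg 2: left by d7 = 121/6 → (-121/6, 4)
  seg 3: left by d2 = 16 → (-217/6, 4)
  seg 4: down by d4 = 2/3 → (-217/6, 10/3)
  seg 5: up by d2 = 16 → (-217/6, 58/3)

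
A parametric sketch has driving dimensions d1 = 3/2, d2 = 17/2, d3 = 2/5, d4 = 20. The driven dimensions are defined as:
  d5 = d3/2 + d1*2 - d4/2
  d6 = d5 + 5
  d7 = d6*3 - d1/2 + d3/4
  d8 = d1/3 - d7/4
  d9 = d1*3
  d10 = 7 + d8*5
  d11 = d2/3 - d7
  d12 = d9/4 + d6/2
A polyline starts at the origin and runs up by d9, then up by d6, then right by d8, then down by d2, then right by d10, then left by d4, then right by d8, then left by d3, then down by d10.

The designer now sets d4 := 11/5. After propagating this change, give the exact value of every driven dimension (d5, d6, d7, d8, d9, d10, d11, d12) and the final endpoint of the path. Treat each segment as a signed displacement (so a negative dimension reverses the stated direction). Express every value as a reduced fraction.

d5 = 21/10
d6 = 71/10
d7 = 413/20
d8 = -373/80
d9 = 9/2
d10 = -261/16
d11 = -1069/60
d12 = 187/40
endpoint = (-2259/80, 1553/80)

Apply edit: d4 := 11/5
  d5 = d3/2 + d1*2 - d4/2 = 21/10
  d6 = d5 + 5 = 71/10
  d7 = d6*3 - d1/2 + d3/4 = 413/20
  d8 = d1/3 - d7/4 = -373/80
  d9 = d1*3 = 9/2
  d10 = 7 + d8*5 = -261/16
  d11 = d2/3 - d7 = -1069/60
  d12 = d9/4 + d6/2 = 187/40
Walk from origin (0, 0):
  seg 1: up by d9 = 9/2 → (0, 9/2)
  seg 2: up by d6 = 71/10 → (0, 58/5)
  seg 3: right by d8 = -373/80 → (-373/80, 58/5)
  seg 4: down by d2 = 17/2 → (-373/80, 31/10)
  seg 5: right by d10 = -261/16 → (-839/40, 31/10)
  seg 6: left by d4 = 11/5 → (-927/40, 31/10)
  seg 7: right by d8 = -373/80 → (-2227/80, 31/10)
  seg 8: left by d3 = 2/5 → (-2259/80, 31/10)
  seg 9: down by d10 = -261/16 → (-2259/80, 1553/80)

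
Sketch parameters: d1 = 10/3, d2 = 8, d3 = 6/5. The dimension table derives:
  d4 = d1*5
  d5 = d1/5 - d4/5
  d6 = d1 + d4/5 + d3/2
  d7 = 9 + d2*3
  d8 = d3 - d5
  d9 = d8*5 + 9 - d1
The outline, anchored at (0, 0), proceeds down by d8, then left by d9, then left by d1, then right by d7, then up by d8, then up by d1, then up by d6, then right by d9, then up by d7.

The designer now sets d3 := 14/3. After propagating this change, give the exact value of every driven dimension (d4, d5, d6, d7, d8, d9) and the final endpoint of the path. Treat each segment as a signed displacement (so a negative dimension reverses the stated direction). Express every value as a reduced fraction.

d4 = 50/3
d5 = -8/3
d6 = 9
d7 = 33
d8 = 22/3
d9 = 127/3
endpoint = (89/3, 136/3)

Apply edit: d3 := 14/3
  d4 = d1*5 = 50/3
  d5 = d1/5 - d4/5 = -8/3
  d6 = d1 + d4/5 + d3/2 = 9
  d7 = 9 + d2*3 = 33
  d8 = d3 - d5 = 22/3
  d9 = d8*5 + 9 - d1 = 127/3
Walk from origin (0, 0):
  seg 1: down by d8 = 22/3 → (0, -22/3)
  seg 2: left by d9 = 127/3 → (-127/3, -22/3)
  seg 3: left by d1 = 10/3 → (-137/3, -22/3)
  seg 4: right by d7 = 33 → (-38/3, -22/3)
  seg 5: up by d8 = 22/3 → (-38/3, 0)
  seg 6: up by d1 = 10/3 → (-38/3, 10/3)
  seg 7: up by d6 = 9 → (-38/3, 37/3)
  seg 8: right by d9 = 127/3 → (89/3, 37/3)
  seg 9: up by d7 = 33 → (89/3, 136/3)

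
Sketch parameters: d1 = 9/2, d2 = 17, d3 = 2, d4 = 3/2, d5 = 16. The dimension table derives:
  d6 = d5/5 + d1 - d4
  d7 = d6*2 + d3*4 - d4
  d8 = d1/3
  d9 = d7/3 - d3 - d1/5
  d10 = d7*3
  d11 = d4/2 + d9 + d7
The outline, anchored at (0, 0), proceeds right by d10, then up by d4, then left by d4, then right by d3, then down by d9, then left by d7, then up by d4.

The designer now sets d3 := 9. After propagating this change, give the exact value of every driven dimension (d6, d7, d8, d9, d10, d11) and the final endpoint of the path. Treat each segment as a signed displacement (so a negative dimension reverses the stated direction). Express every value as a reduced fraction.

Apply edit: d3 := 9
  d6 = d5/5 + d1 - d4 = 31/5
  d7 = d6*2 + d3*4 - d4 = 469/10
  d8 = d1/3 = 3/2
  d9 = d7/3 - d3 - d1/5 = 86/15
  d10 = d7*3 = 1407/10
  d11 = d4/2 + d9 + d7 = 3203/60
Walk from origin (0, 0):
  seg 1: right by d10 = 1407/10 → (1407/10, 0)
  seg 2: up by d4 = 3/2 → (1407/10, 3/2)
  seg 3: left by d4 = 3/2 → (696/5, 3/2)
  seg 4: right by d3 = 9 → (741/5, 3/2)
  seg 5: down by d9 = 86/15 → (741/5, -127/30)
  seg 6: left by d7 = 469/10 → (1013/10, -127/30)
  seg 7: up by d4 = 3/2 → (1013/10, -41/15)

d6 = 31/5
d7 = 469/10
d8 = 3/2
d9 = 86/15
d10 = 1407/10
d11 = 3203/60
endpoint = (1013/10, -41/15)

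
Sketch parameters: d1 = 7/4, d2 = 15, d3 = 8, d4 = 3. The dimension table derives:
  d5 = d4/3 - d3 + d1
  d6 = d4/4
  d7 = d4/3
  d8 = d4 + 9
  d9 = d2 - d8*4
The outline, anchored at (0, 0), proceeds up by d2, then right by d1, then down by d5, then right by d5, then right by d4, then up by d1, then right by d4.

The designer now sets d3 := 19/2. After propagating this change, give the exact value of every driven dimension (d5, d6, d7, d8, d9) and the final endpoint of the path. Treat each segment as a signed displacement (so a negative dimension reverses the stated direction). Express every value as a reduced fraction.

d5 = -27/4
d6 = 3/4
d7 = 1
d8 = 12
d9 = -33
endpoint = (1, 47/2)

Apply edit: d3 := 19/2
  d5 = d4/3 - d3 + d1 = -27/4
  d6 = d4/4 = 3/4
  d7 = d4/3 = 1
  d8 = d4 + 9 = 12
  d9 = d2 - d8*4 = -33
Walk from origin (0, 0):
  seg 1: up by d2 = 15 → (0, 15)
  seg 2: right by d1 = 7/4 → (7/4, 15)
  seg 3: down by d5 = -27/4 → (7/4, 87/4)
  seg 4: right by d5 = -27/4 → (-5, 87/4)
  seg 5: right by d4 = 3 → (-2, 87/4)
  seg 6: up by d1 = 7/4 → (-2, 47/2)
  seg 7: right by d4 = 3 → (1, 47/2)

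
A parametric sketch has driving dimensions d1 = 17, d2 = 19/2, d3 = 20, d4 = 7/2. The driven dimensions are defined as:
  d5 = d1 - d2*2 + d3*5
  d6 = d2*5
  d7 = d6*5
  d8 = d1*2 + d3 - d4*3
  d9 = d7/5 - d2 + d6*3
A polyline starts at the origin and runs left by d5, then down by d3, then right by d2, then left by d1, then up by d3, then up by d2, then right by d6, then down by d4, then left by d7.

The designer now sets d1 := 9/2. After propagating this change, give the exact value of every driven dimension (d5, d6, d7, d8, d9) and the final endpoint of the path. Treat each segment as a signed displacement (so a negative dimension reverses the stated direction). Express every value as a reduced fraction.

d5 = 171/2
d6 = 95/2
d7 = 475/2
d8 = 37/2
d9 = 361/2
endpoint = (-541/2, 6)

Apply edit: d1 := 9/2
  d5 = d1 - d2*2 + d3*5 = 171/2
  d6 = d2*5 = 95/2
  d7 = d6*5 = 475/2
  d8 = d1*2 + d3 - d4*3 = 37/2
  d9 = d7/5 - d2 + d6*3 = 361/2
Walk from origin (0, 0):
  seg 1: left by d5 = 171/2 → (-171/2, 0)
  seg 2: down by d3 = 20 → (-171/2, -20)
  seg 3: right by d2 = 19/2 → (-76, -20)
  seg 4: left by d1 = 9/2 → (-161/2, -20)
  seg 5: up by d3 = 20 → (-161/2, 0)
  seg 6: up by d2 = 19/2 → (-161/2, 19/2)
  seg 7: right by d6 = 95/2 → (-33, 19/2)
  seg 8: down by d4 = 7/2 → (-33, 6)
  seg 9: left by d7 = 475/2 → (-541/2, 6)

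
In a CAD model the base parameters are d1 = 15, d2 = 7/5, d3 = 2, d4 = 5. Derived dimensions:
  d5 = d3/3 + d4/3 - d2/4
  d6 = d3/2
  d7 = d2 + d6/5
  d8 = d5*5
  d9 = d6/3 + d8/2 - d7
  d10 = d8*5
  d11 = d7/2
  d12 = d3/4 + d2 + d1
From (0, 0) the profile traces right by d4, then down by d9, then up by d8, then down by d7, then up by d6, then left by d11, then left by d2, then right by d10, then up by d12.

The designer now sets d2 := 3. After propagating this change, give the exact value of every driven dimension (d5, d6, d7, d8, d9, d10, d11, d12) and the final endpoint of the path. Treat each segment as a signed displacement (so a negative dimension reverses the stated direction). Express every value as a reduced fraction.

Apply edit: d2 := 3
  d5 = d3/3 + d4/3 - d2/4 = 19/12
  d6 = d3/2 = 1
  d7 = d2 + d6/5 = 16/5
  d8 = d5*5 = 95/12
  d9 = d6/3 + d8/2 - d7 = 131/120
  d10 = d8*5 = 475/12
  d11 = d7/2 = 8/5
  d12 = d3/4 + d2 + d1 = 37/2
Walk from origin (0, 0):
  seg 1: right by d4 = 5 → (5, 0)
  seg 2: down by d9 = 131/120 → (5, -131/120)
  seg 3: up by d8 = 95/12 → (5, 273/40)
  seg 4: down by d7 = 16/5 → (5, 29/8)
  seg 5: up by d6 = 1 → (5, 37/8)
  seg 6: left by d11 = 8/5 → (17/5, 37/8)
  seg 7: left by d2 = 3 → (2/5, 37/8)
  seg 8: right by d10 = 475/12 → (2399/60, 37/8)
  seg 9: up by d12 = 37/2 → (2399/60, 185/8)

d5 = 19/12
d6 = 1
d7 = 16/5
d8 = 95/12
d9 = 131/120
d10 = 475/12
d11 = 8/5
d12 = 37/2
endpoint = (2399/60, 185/8)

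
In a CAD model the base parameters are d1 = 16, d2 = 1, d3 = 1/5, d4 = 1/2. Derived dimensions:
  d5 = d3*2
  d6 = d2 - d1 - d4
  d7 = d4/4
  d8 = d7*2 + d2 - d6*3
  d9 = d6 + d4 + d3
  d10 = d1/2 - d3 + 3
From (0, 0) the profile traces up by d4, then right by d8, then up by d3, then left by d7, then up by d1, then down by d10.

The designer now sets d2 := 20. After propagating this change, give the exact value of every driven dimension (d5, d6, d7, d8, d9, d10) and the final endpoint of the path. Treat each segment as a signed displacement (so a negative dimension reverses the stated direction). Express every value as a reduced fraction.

d5 = 2/5
d6 = 7/2
d7 = 1/8
d8 = 39/4
d9 = 21/5
d10 = 54/5
endpoint = (77/8, 59/10)

Apply edit: d2 := 20
  d5 = d3*2 = 2/5
  d6 = d2 - d1 - d4 = 7/2
  d7 = d4/4 = 1/8
  d8 = d7*2 + d2 - d6*3 = 39/4
  d9 = d6 + d4 + d3 = 21/5
  d10 = d1/2 - d3 + 3 = 54/5
Walk from origin (0, 0):
  seg 1: up by d4 = 1/2 → (0, 1/2)
  seg 2: right by d8 = 39/4 → (39/4, 1/2)
  seg 3: up by d3 = 1/5 → (39/4, 7/10)
  seg 4: left by d7 = 1/8 → (77/8, 7/10)
  seg 5: up by d1 = 16 → (77/8, 167/10)
  seg 6: down by d10 = 54/5 → (77/8, 59/10)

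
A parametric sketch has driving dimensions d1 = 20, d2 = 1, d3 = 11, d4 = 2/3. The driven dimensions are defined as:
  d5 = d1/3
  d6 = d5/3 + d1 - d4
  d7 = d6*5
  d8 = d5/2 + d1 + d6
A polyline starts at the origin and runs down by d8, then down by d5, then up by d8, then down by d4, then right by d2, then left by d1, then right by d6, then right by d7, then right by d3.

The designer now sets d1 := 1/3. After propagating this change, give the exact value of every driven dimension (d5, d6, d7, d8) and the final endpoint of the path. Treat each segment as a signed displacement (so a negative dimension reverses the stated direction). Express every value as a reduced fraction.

d5 = 1/9
d6 = -8/27
d7 = -40/27
d8 = 5/54
endpoint = (89/9, -7/9)

Apply edit: d1 := 1/3
  d5 = d1/3 = 1/9
  d6 = d5/3 + d1 - d4 = -8/27
  d7 = d6*5 = -40/27
  d8 = d5/2 + d1 + d6 = 5/54
Walk from origin (0, 0):
  seg 1: down by d8 = 5/54 → (0, -5/54)
  seg 2: down by d5 = 1/9 → (0, -11/54)
  seg 3: up by d8 = 5/54 → (0, -1/9)
  seg 4: down by d4 = 2/3 → (0, -7/9)
  seg 5: right by d2 = 1 → (1, -7/9)
  seg 6: left by d1 = 1/3 → (2/3, -7/9)
  seg 7: right by d6 = -8/27 → (10/27, -7/9)
  seg 8: right by d7 = -40/27 → (-10/9, -7/9)
  seg 9: right by d3 = 11 → (89/9, -7/9)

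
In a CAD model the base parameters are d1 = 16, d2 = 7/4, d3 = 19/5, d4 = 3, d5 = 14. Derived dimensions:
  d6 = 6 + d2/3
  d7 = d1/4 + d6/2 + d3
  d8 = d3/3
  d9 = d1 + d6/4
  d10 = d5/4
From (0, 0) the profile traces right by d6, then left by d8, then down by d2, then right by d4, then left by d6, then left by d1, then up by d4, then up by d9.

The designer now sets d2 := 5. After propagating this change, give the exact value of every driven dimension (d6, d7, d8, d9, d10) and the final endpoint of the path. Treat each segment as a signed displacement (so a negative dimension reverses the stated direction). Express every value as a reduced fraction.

d6 = 23/3
d7 = 349/30
d8 = 19/15
d9 = 215/12
d10 = 7/2
endpoint = (-214/15, 191/12)

Apply edit: d2 := 5
  d6 = 6 + d2/3 = 23/3
  d7 = d1/4 + d6/2 + d3 = 349/30
  d8 = d3/3 = 19/15
  d9 = d1 + d6/4 = 215/12
  d10 = d5/4 = 7/2
Walk from origin (0, 0):
  seg 1: right by d6 = 23/3 → (23/3, 0)
  seg 2: left by d8 = 19/15 → (32/5, 0)
  seg 3: down by d2 = 5 → (32/5, -5)
  seg 4: right by d4 = 3 → (47/5, -5)
  seg 5: left by d6 = 23/3 → (26/15, -5)
  seg 6: left by d1 = 16 → (-214/15, -5)
  seg 7: up by d4 = 3 → (-214/15, -2)
  seg 8: up by d9 = 215/12 → (-214/15, 191/12)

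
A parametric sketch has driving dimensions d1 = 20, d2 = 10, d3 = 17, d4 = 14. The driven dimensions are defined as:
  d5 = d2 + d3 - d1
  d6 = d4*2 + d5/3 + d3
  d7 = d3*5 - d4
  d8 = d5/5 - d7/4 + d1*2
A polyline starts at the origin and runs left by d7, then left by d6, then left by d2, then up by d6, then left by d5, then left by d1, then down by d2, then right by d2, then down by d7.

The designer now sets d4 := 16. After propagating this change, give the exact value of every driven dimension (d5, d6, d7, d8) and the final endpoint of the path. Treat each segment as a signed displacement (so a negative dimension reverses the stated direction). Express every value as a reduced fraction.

Apply edit: d4 := 16
  d5 = d2 + d3 - d1 = 7
  d6 = d4*2 + d5/3 + d3 = 154/3
  d7 = d3*5 - d4 = 69
  d8 = d5/5 - d7/4 + d1*2 = 483/20
Walk from origin (0, 0):
  seg 1: left by d7 = 69 → (-69, 0)
  seg 2: left by d6 = 154/3 → (-361/3, 0)
  seg 3: left by d2 = 10 → (-391/3, 0)
  seg 4: up by d6 = 154/3 → (-391/3, 154/3)
  seg 5: left by d5 = 7 → (-412/3, 154/3)
  seg 6: left by d1 = 20 → (-472/3, 154/3)
  seg 7: down by d2 = 10 → (-472/3, 124/3)
  seg 8: right by d2 = 10 → (-442/3, 124/3)
  seg 9: down by d7 = 69 → (-442/3, -83/3)

d5 = 7
d6 = 154/3
d7 = 69
d8 = 483/20
endpoint = (-442/3, -83/3)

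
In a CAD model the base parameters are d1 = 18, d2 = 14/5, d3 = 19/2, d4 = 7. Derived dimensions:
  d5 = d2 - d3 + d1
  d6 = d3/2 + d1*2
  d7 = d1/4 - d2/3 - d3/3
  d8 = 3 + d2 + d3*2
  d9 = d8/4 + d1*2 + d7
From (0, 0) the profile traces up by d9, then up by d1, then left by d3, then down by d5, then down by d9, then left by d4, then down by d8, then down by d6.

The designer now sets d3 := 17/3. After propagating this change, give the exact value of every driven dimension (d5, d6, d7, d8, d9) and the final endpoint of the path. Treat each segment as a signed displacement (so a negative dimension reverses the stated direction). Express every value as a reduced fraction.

Apply edit: d3 := 17/3
  d5 = d2 - d3 + d1 = 227/15
  d6 = d3/2 + d1*2 = 233/6
  d7 = d1/4 - d2/3 - d3/3 = 151/90
  d8 = 3 + d2 + d3*2 = 257/15
  d9 = d8/4 + d1*2 + d7 = 7553/180
Walk from origin (0, 0):
  seg 1: up by d9 = 7553/180 → (0, 7553/180)
  seg 2: up by d1 = 18 → (0, 10793/180)
  seg 3: left by d3 = 17/3 → (-17/3, 10793/180)
  seg 4: down by d5 = 227/15 → (-17/3, 8069/180)
  seg 5: down by d9 = 7553/180 → (-17/3, 43/15)
  seg 6: left by d4 = 7 → (-38/3, 43/15)
  seg 7: down by d8 = 257/15 → (-38/3, -214/15)
  seg 8: down by d6 = 233/6 → (-38/3, -531/10)

d5 = 227/15
d6 = 233/6
d7 = 151/90
d8 = 257/15
d9 = 7553/180
endpoint = (-38/3, -531/10)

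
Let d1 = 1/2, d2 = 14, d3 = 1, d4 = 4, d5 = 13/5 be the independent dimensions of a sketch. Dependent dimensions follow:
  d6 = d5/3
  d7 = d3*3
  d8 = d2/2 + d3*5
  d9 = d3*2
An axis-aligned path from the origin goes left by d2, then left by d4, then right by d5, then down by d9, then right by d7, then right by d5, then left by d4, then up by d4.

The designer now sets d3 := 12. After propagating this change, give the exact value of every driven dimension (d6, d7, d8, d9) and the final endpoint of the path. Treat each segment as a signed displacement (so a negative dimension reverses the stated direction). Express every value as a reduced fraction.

d6 = 13/15
d7 = 36
d8 = 67
d9 = 24
endpoint = (96/5, -20)

Apply edit: d3 := 12
  d6 = d5/3 = 13/15
  d7 = d3*3 = 36
  d8 = d2/2 + d3*5 = 67
  d9 = d3*2 = 24
Walk from origin (0, 0):
  seg 1: left by d2 = 14 → (-14, 0)
  seg 2: left by d4 = 4 → (-18, 0)
  seg 3: right by d5 = 13/5 → (-77/5, 0)
  seg 4: down by d9 = 24 → (-77/5, -24)
  seg 5: right by d7 = 36 → (103/5, -24)
  seg 6: right by d5 = 13/5 → (116/5, -24)
  seg 7: left by d4 = 4 → (96/5, -24)
  seg 8: up by d4 = 4 → (96/5, -20)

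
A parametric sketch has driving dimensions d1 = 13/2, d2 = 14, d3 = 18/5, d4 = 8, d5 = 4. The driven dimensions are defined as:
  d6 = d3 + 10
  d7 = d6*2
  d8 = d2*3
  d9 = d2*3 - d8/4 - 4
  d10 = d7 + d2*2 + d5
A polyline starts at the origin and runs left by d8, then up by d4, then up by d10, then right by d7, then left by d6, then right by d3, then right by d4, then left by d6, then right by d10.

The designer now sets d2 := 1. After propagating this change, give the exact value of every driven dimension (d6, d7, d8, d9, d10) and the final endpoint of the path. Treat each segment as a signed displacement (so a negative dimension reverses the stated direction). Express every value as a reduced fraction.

Apply edit: d2 := 1
  d6 = d3 + 10 = 68/5
  d7 = d6*2 = 136/5
  d8 = d2*3 = 3
  d9 = d2*3 - d8/4 - 4 = -7/4
  d10 = d7 + d2*2 + d5 = 166/5
Walk from origin (0, 0):
  seg 1: left by d8 = 3 → (-3, 0)
  seg 2: up by d4 = 8 → (-3, 8)
  seg 3: up by d10 = 166/5 → (-3, 206/5)
  seg 4: right by d7 = 136/5 → (121/5, 206/5)
  seg 5: left by d6 = 68/5 → (53/5, 206/5)
  seg 6: right by d3 = 18/5 → (71/5, 206/5)
  seg 7: right by d4 = 8 → (111/5, 206/5)
  seg 8: left by d6 = 68/5 → (43/5, 206/5)
  seg 9: right by d10 = 166/5 → (209/5, 206/5)

d6 = 68/5
d7 = 136/5
d8 = 3
d9 = -7/4
d10 = 166/5
endpoint = (209/5, 206/5)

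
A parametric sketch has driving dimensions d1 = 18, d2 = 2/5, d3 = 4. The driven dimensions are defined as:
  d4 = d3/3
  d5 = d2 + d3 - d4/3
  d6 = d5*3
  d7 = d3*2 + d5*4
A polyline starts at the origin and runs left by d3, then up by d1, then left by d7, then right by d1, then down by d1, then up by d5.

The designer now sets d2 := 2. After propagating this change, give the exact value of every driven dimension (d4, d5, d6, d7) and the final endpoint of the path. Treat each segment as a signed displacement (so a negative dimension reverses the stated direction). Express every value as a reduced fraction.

Apply edit: d2 := 2
  d4 = d3/3 = 4/3
  d5 = d2 + d3 - d4/3 = 50/9
  d6 = d5*3 = 50/3
  d7 = d3*2 + d5*4 = 272/9
Walk from origin (0, 0):
  seg 1: left by d3 = 4 → (-4, 0)
  seg 2: up by d1 = 18 → (-4, 18)
  seg 3: left by d7 = 272/9 → (-308/9, 18)
  seg 4: right by d1 = 18 → (-146/9, 18)
  seg 5: down by d1 = 18 → (-146/9, 0)
  seg 6: up by d5 = 50/9 → (-146/9, 50/9)

d4 = 4/3
d5 = 50/9
d6 = 50/3
d7 = 272/9
endpoint = (-146/9, 50/9)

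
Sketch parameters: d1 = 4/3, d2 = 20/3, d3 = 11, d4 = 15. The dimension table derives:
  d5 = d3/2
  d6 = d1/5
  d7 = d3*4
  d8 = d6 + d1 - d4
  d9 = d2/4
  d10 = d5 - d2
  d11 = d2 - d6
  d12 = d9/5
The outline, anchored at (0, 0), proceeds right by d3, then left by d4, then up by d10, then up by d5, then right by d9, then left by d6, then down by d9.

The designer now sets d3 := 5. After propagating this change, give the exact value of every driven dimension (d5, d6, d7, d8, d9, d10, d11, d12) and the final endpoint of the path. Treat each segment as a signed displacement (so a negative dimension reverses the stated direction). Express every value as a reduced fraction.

d5 = 5/2
d6 = 4/15
d7 = 20
d8 = -67/5
d9 = 5/3
d10 = -25/6
d11 = 32/5
d12 = 1/3
endpoint = (-43/5, -10/3)

Apply edit: d3 := 5
  d5 = d3/2 = 5/2
  d6 = d1/5 = 4/15
  d7 = d3*4 = 20
  d8 = d6 + d1 - d4 = -67/5
  d9 = d2/4 = 5/3
  d10 = d5 - d2 = -25/6
  d11 = d2 - d6 = 32/5
  d12 = d9/5 = 1/3
Walk from origin (0, 0):
  seg 1: right by d3 = 5 → (5, 0)
  seg 2: left by d4 = 15 → (-10, 0)
  seg 3: up by d10 = -25/6 → (-10, -25/6)
  seg 4: up by d5 = 5/2 → (-10, -5/3)
  seg 5: right by d9 = 5/3 → (-25/3, -5/3)
  seg 6: left by d6 = 4/15 → (-43/5, -5/3)
  seg 7: down by d9 = 5/3 → (-43/5, -10/3)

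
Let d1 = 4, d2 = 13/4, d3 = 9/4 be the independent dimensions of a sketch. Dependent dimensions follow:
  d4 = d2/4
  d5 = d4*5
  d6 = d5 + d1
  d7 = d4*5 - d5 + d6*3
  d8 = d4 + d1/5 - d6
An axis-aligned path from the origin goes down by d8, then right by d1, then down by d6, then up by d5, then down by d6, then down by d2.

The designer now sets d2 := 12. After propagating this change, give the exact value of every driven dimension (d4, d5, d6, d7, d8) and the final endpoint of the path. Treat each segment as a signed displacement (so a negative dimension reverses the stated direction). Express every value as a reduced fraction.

Apply edit: d2 := 12
  d4 = d2/4 = 3
  d5 = d4*5 = 15
  d6 = d5 + d1 = 19
  d7 = d4*5 - d5 + d6*3 = 57
  d8 = d4 + d1/5 - d6 = -76/5
Walk from origin (0, 0):
  seg 1: down by d8 = -76/5 → (0, 76/5)
  seg 2: right by d1 = 4 → (4, 76/5)
  seg 3: down by d6 = 19 → (4, -19/5)
  seg 4: up by d5 = 15 → (4, 56/5)
  seg 5: down by d6 = 19 → (4, -39/5)
  seg 6: down by d2 = 12 → (4, -99/5)

d4 = 3
d5 = 15
d6 = 19
d7 = 57
d8 = -76/5
endpoint = (4, -99/5)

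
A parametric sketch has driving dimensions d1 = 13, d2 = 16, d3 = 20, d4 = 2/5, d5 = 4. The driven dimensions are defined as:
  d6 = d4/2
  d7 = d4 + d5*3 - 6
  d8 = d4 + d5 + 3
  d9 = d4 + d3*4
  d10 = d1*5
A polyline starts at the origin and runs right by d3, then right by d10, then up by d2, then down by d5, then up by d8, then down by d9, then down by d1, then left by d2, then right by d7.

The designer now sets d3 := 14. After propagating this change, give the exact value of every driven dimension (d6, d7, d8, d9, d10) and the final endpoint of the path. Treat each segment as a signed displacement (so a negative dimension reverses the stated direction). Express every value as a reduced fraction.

d6 = 1/5
d7 = 32/5
d8 = 37/5
d9 = 282/5
d10 = 65
endpoint = (347/5, -50)

Apply edit: d3 := 14
  d6 = d4/2 = 1/5
  d7 = d4 + d5*3 - 6 = 32/5
  d8 = d4 + d5 + 3 = 37/5
  d9 = d4 + d3*4 = 282/5
  d10 = d1*5 = 65
Walk from origin (0, 0):
  seg 1: right by d3 = 14 → (14, 0)
  seg 2: right by d10 = 65 → (79, 0)
  seg 3: up by d2 = 16 → (79, 16)
  seg 4: down by d5 = 4 → (79, 12)
  seg 5: up by d8 = 37/5 → (79, 97/5)
  seg 6: down by d9 = 282/5 → (79, -37)
  seg 7: down by d1 = 13 → (79, -50)
  seg 8: left by d2 = 16 → (63, -50)
  seg 9: right by d7 = 32/5 → (347/5, -50)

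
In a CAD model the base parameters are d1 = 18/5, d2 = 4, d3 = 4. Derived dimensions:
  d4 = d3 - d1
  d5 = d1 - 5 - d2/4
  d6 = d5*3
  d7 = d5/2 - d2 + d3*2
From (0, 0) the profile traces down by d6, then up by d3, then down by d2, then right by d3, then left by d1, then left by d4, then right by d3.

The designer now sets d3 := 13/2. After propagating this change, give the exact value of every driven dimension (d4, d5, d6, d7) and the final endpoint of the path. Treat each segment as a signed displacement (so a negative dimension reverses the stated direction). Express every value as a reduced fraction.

Apply edit: d3 := 13/2
  d4 = d3 - d1 = 29/10
  d5 = d1 - 5 - d2/4 = -12/5
  d6 = d5*3 = -36/5
  d7 = d5/2 - d2 + d3*2 = 39/5
Walk from origin (0, 0):
  seg 1: down by d6 = -36/5 → (0, 36/5)
  seg 2: up by d3 = 13/2 → (0, 137/10)
  seg 3: down by d2 = 4 → (0, 97/10)
  seg 4: right by d3 = 13/2 → (13/2, 97/10)
  seg 5: left by d1 = 18/5 → (29/10, 97/10)
  seg 6: left by d4 = 29/10 → (0, 97/10)
  seg 7: right by d3 = 13/2 → (13/2, 97/10)

d4 = 29/10
d5 = -12/5
d6 = -36/5
d7 = 39/5
endpoint = (13/2, 97/10)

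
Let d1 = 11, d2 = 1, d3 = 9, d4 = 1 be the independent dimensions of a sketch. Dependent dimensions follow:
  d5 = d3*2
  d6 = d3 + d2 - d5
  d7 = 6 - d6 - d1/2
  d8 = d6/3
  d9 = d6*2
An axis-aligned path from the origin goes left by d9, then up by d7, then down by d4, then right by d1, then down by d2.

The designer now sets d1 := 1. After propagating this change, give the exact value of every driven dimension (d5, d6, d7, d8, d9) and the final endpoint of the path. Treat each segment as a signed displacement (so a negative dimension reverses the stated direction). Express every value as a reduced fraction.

d5 = 18
d6 = -8
d7 = 27/2
d8 = -8/3
d9 = -16
endpoint = (17, 23/2)

Apply edit: d1 := 1
  d5 = d3*2 = 18
  d6 = d3 + d2 - d5 = -8
  d7 = 6 - d6 - d1/2 = 27/2
  d8 = d6/3 = -8/3
  d9 = d6*2 = -16
Walk from origin (0, 0):
  seg 1: left by d9 = -16 → (16, 0)
  seg 2: up by d7 = 27/2 → (16, 27/2)
  seg 3: down by d4 = 1 → (16, 25/2)
  seg 4: right by d1 = 1 → (17, 25/2)
  seg 5: down by d2 = 1 → (17, 23/2)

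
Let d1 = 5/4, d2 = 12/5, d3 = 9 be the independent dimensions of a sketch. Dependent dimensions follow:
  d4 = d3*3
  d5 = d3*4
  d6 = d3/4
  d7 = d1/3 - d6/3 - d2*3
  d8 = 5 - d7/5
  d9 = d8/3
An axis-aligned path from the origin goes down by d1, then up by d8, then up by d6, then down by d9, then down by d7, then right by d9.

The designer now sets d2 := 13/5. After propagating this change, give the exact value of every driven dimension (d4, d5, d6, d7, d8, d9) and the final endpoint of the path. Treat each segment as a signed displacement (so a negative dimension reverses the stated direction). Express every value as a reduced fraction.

Apply edit: d2 := 13/5
  d4 = d3*3 = 27
  d5 = d3*4 = 36
  d6 = d3/4 = 9/4
  d7 = d1/3 - d6/3 - d2*3 = -122/15
  d8 = 5 - d7/5 = 497/75
  d9 = d8/3 = 497/225
Walk from origin (0, 0):
  seg 1: down by d1 = 5/4 → (0, -5/4)
  seg 2: up by d8 = 497/75 → (0, 1613/300)
  seg 3: up by d6 = 9/4 → (0, 572/75)
  seg 4: down by d9 = 497/225 → (0, 1219/225)
  seg 5: down by d7 = -122/15 → (0, 3049/225)
  seg 6: right by d9 = 497/225 → (497/225, 3049/225)

d4 = 27
d5 = 36
d6 = 9/4
d7 = -122/15
d8 = 497/75
d9 = 497/225
endpoint = (497/225, 3049/225)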